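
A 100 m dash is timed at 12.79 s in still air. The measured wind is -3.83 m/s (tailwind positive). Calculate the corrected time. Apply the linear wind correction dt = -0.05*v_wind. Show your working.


dt = -0.05 * v_wind = -0.05 * -3.83 = 0.1915 s
t_corrected = t_still + dt = 12.79 + (0.1915)
t_corrected = 12.9815 s

12.9815 s


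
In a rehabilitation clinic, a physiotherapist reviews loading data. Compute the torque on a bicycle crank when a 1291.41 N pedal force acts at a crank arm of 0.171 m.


tau = F * d
tau = 1291.41 * 0.171
tau = 220.8311 N*m

220.8311 N*m


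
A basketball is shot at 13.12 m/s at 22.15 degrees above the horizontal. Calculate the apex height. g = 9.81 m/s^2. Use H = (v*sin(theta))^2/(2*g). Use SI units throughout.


H = (v*sin(theta))^2 / (2*g)
vy = v*sin(theta) = 13.12 * sin(22.15 deg) = 4.9467 m/s
H = vy^2 / (2*g) = 24.4695 / (2*9.81)
H = 24.4695 / 19.62 = 1.2472 m

1.2472 m


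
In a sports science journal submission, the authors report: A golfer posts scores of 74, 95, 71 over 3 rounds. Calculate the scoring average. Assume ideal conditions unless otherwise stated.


Average = sum / n
Sum = 240
Average = 240 / 3 = 80

80


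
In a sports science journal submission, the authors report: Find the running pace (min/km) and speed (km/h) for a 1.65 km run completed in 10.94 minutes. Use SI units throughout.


Pace = time / distance = 10.94 min / 1.65 km = 6.6303 min/km
Speed = distance / time_in_hours = 1.65 / 0.1823 hr
Speed = 9.0494 km/h

6.6303 min/km, 9.0494 km/h


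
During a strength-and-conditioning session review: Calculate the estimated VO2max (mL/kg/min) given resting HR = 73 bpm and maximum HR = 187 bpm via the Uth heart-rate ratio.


VO2max = 15.3 * HRmax / HRrest
VO2max = 15.3 * 187 / 73
VO2max = 2861.1 / 73 = 39.1932 mL/kg/min

39.1932 mL/kg/min


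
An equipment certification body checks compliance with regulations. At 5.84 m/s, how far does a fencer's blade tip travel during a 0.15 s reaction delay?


d = v * t
d = 5.84 * 0.15
d = 0.876 m

0.876 m


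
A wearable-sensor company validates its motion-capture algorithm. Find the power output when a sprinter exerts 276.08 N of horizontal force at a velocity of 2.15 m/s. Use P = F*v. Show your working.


P = F * v
P = 276.08 * 2.15
P = 593.572 W

593.572 W


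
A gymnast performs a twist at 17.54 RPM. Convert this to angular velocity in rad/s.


omega = RPM * 2 * pi / 60
omega = 17.54 * 2 * 3.14159 / 60
omega = 110.2071 / 60 = 1.8368 rad/s

1.8368 rad/s


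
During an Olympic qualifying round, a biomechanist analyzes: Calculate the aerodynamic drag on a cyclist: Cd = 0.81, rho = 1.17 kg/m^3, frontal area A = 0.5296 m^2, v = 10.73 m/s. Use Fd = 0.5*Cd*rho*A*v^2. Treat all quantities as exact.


Fd = 0.5 * Cd * rho * A * v^2
Fd = 0.5 * 0.81 * 1.17 * 0.5296 * 10.73^2
v^2 = 115.1329
Fd = 0.5 * 0.81 * 1.17 * 0.5296 * 115.1329 = 28.8927 N

28.8927 N


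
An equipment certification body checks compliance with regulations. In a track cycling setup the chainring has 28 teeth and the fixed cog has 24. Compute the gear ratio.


GR = front_teeth / rear_teeth
GR = 28 / 24
GR = 1.1667

1.1667


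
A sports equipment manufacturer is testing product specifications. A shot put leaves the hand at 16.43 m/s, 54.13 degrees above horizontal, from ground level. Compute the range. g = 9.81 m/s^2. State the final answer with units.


R = v^2 * sin(2*theta) / g
Convert angle to radians: theta = 54.13 deg = 0.9447 rad
sin(2*theta) = sin(1.8895) = 0.9496
R = 16.43^2 * 0.9496 / 9.81
R = 269.9449 * 0.9496 / 9.81 = 26.1317 m

26.1317 m


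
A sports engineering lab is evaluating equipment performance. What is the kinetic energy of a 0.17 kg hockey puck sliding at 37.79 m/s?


KE = 0.5 * m * v^2
KE = 0.5 * 0.17 * 37.79^2
KE = 0.5 * 0.17 * 1428.0841 = 121.3871 J

121.3871 J


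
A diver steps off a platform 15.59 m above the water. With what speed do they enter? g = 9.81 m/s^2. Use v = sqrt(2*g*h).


v = sqrt(2 * g * h)
v = sqrt(2 * 9.81 * 15.59)
v = sqrt(305.8758) = 17.4893 m/s

17.4893 m/s


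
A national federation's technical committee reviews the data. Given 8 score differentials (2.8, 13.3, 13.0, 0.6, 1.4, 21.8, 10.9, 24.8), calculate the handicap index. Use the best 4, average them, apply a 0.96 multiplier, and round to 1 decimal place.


All differentials: 2.8, 13.3, 13.0, 0.6, 1.4, 21.8, 10.9, 24.8
Sorted: 0.6, 1.4, 2.8, 10.9, 13.0, 13.3, 21.8, 24.8
Best 4: 0.6, 1.4, 2.8, 10.9
Average of best = 15.7 / 4 = 3.925
Raw index = 3.925 * 0.96 = 3.768
Handicap index = round(3.768, 1) = 3.8

3.8


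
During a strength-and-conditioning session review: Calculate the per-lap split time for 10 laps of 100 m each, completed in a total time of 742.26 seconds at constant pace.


Split time = total_time / n_laps = 742.26 / 10
Split time = 74.226 s per lap

74.226 s


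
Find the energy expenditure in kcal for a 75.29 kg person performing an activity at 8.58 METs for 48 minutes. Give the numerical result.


kcal = MET * mass * time_hr
Convert time: 48 min = 0.8 hr
kcal = 8.58 * 75.29 * 0.8
kcal = 516.7906 kcal

516.7906 kcal


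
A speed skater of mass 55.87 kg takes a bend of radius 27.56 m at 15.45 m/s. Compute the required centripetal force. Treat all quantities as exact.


Fc = m * v^2 / r
v^2 = 15.45^2 = 238.7025
Fc = 55.87 * 238.7025 / 27.56
Fc = 13336.3087 / 27.56 = 483.9009 N

483.9009 N


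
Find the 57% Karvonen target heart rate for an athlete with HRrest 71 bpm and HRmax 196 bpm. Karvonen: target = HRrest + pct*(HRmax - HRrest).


Target = HRrest + pct*(HRmax - HRrest)
Heart rate reserve = HRmax - HRrest = 196 - 71 = 125 bpm
Fraction = 57% = 0.57
Target = 71 + 0.57 * 125
Target = 71 + 71.25 = 142.25 bpm

142.25 bpm


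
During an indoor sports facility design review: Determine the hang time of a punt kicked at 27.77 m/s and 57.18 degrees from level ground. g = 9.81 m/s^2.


T = 2*v*sin(theta)/g
sin(theta) = sin(57.18 deg) = 0.8404
T = 2*27.77*0.8404 / 9.81
T = 46.6746 / 9.81 = 4.7579 s

4.7579 s


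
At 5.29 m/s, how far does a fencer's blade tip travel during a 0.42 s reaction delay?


d = v * t
d = 5.29 * 0.42
d = 2.2218 m

2.2218 m


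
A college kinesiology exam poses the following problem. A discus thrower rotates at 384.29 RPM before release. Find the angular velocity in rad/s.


omega = RPM * 2 * pi / 60
omega = 384.29 * 2 * 3.14159 / 60
omega = 2414.5653 / 60 = 40.2428 rad/s

40.2428 rad/s


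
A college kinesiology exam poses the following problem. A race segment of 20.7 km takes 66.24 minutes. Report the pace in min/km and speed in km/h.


Pace = time / distance = 66.24 min / 20.7 km = 3.2 min/km
Speed = distance / time_in_hours = 20.7 / 1.104 hr
Speed = 18.75 km/h

3.2 min/km, 18.75 km/h


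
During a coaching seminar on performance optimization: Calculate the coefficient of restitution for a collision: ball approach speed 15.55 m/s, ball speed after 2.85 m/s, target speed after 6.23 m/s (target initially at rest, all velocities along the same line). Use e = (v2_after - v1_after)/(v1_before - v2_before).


e = (v2_after - v1_after) / (v1_before - v2_before)
Numerator = 6.23 - 2.85 = 3.38
Denominator = 15.55 - 0 = 15.55
e = 3.38 / 15.55 = 0.2174

0.2174


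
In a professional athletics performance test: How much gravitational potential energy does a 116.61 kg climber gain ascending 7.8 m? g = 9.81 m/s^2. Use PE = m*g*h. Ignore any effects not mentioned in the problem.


PE = m * g * h
PE = 116.61 * 9.81 * 7.8
PE = 1143.9441 * 7.8 = 8922.764 J

8922.764 J


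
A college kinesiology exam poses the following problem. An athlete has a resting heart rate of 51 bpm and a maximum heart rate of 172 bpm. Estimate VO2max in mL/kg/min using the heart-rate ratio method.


VO2max = 15.3 * HRmax / HRrest
VO2max = 15.3 * 172 / 51
VO2max = 2631.6 / 51 = 51.6 mL/kg/min

51.6 mL/kg/min


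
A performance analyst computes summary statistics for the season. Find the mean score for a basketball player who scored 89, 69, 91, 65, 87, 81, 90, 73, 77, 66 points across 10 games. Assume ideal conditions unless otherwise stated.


Average = sum / n
Sum = 788
Average = 788 / 10 = 78.8

78.8


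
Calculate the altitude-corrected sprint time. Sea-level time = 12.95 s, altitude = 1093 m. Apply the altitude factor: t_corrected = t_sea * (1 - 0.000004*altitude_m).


Correction factor = 1 - 0.000004 * 1093 = 0.995628
t_corrected = t_sea * factor = 12.95 * 0.995628
t_corrected = 12.8934 s

12.8934 s


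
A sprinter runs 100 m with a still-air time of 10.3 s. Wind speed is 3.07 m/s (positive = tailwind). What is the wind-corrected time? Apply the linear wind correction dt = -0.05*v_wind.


dt = -0.05 * v_wind = -0.05 * 3.07 = -0.1535 s
t_corrected = t_still + dt = 10.3 + (-0.1535)
t_corrected = 10.1465 s

10.1465 s


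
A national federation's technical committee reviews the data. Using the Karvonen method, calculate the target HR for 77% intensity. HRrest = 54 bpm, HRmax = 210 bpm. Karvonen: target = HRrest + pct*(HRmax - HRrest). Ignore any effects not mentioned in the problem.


Target = HRrest + pct*(HRmax - HRrest)
Heart rate reserve = HRmax - HRrest = 210 - 54 = 156 bpm
Fraction = 77% = 0.77
Target = 54 + 0.77 * 156
Target = 54 + 120.12 = 174.12 bpm

174.12 bpm


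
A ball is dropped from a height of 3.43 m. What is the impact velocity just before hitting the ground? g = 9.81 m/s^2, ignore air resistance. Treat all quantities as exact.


v = sqrt(2 * g * h)
v = sqrt(2 * 9.81 * 3.43)
v = sqrt(67.2966) = 8.2035 m/s

8.2035 m/s


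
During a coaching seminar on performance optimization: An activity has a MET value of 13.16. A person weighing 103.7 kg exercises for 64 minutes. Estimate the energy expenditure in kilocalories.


kcal = MET * mass * time_hr
Convert time: 64 min = 1.0667 hr
kcal = 13.16 * 103.7 * 1.0667
kcal = 1455.6715 kcal

1455.6715 kcal


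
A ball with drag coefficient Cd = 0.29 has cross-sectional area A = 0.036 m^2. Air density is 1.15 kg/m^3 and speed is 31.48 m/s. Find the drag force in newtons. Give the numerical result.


Fd = 0.5 * Cd * rho * A * v^2
Fd = 0.5 * 0.29 * 1.15 * 0.036 * 31.48^2
v^2 = 990.9904
Fd = 0.5 * 0.29 * 1.15 * 0.036 * 990.9904 = 5.9489 N

5.9489 N


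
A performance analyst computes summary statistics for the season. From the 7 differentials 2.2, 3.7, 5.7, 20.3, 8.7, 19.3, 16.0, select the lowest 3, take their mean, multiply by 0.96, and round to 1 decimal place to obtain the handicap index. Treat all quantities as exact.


All differentials: 2.2, 3.7, 5.7, 20.3, 8.7, 19.3, 16.0
Sorted: 2.2, 3.7, 5.7, 8.7, 16.0, 19.3, 20.3
Best 3: 2.2, 3.7, 5.7
Average of best = 11.6 / 3 = 3.8667
Raw index = 3.8667 * 0.96 = 3.712
Handicap index = round(3.712, 1) = 3.7

3.7


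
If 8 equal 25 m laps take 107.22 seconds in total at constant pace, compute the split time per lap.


Split time = total_time / n_laps = 107.22 / 8
Split time = 13.4025 s per lap

13.4025 s


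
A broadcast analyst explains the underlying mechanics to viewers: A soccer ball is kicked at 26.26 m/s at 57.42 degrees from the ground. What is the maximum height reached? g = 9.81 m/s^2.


H = (v*sin(theta))^2 / (2*g)
vy = v*sin(theta) = 26.26 * sin(57.42 deg) = 22.1277 m/s
H = vy^2 / (2*g) = 489.6368 / (2*9.81)
H = 489.6368 / 19.62 = 24.956 m

24.956 m


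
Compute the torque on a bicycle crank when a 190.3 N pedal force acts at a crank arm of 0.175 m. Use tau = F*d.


tau = F * d
tau = 190.3 * 0.175
tau = 33.3025 N*m

33.3025 N*m


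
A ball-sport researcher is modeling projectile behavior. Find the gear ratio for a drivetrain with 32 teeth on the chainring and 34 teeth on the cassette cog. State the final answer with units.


GR = front_teeth / rear_teeth
GR = 32 / 34
GR = 0.9412

0.9412


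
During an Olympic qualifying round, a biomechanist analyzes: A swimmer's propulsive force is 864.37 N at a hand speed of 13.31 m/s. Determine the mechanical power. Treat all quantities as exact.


P = F * v
P = 864.37 * 13.31
P = 11504.7647 W

11504.7647 W


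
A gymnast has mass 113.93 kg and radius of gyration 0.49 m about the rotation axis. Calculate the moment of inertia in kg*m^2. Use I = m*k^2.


I = m * k^2
I = 113.93 * 0.49^2
I = 113.93 * 0.2401 = 27.3546 kg*m^2

27.3546 kg*m^2


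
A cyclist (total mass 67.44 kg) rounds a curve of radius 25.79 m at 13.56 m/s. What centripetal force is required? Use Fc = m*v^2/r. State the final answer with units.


Fc = m * v^2 / r
v^2 = 13.56^2 = 183.8736
Fc = 67.44 * 183.8736 / 25.79
Fc = 12400.4356 / 25.79 = 480.8234 N

480.8234 N


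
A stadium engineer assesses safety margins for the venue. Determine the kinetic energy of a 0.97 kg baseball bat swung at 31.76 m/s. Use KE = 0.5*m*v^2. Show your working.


KE = 0.5 * m * v^2
KE = 0.5 * 0.97 * 31.76^2
KE = 0.5 * 0.97 * 1008.6976 = 489.2183 J

489.2183 J


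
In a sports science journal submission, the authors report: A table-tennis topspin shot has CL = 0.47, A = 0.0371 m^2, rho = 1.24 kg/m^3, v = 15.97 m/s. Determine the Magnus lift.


FM = 0.5 * CL * rho * A * v^2
FM = 0.5 * 0.47 * 1.24 * 0.0371 * 15.97^2
v^2 = 255.0409
FM = 0.5 * 0.47 * 1.24 * 0.0371 * 255.0409 = 2.7572 N

2.7572 N


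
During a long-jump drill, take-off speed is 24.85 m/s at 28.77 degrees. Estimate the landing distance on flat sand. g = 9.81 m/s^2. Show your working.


R = v^2 * sin(2*theta) / g
Convert angle to radians: theta = 28.77 deg = 0.5021 rad
sin(2*theta) = sin(1.0043) = 0.8438
R = 24.85^2 * 0.8438 / 9.81
R = 617.5225 * 0.8438 / 9.81 = 53.1136 m

53.1136 m


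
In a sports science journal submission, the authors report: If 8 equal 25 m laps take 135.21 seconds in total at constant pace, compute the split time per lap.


Split time = total_time / n_laps = 135.21 / 8
Split time = 16.9013 s per lap

16.9013 s


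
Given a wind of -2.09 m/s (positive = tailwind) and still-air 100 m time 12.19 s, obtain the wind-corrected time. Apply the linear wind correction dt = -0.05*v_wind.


dt = -0.05 * v_wind = -0.05 * -2.09 = 0.1045 s
t_corrected = t_still + dt = 12.19 + (0.1045)
t_corrected = 12.2945 s

12.2945 s


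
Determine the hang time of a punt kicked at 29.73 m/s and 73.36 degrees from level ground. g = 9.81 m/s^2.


T = 2*v*sin(theta)/g
sin(theta) = sin(73.36 deg) = 0.9581
T = 2*29.73*0.9581 / 9.81
T = 56.97 / 9.81 = 5.8073 s

5.8073 s


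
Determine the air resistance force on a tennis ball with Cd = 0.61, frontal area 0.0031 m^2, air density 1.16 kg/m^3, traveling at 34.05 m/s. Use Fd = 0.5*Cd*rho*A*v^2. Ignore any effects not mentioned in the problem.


Fd = 0.5 * Cd * rho * A * v^2
Fd = 0.5 * 0.61 * 1.16 * 0.0031 * 34.05^2
v^2 = 1159.4025
Fd = 0.5 * 0.61 * 1.16 * 0.0031 * 1159.4025 = 1.2716 N

1.2716 N


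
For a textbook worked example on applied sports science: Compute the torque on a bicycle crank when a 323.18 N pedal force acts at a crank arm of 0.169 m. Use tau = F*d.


tau = F * d
tau = 323.18 * 0.169
tau = 54.6174 N*m

54.6174 N*m


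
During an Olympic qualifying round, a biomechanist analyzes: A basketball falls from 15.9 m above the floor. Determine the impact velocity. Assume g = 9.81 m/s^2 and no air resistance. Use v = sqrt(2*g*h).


v = sqrt(2 * g * h)
v = sqrt(2 * 9.81 * 15.9)
v = sqrt(311.958) = 17.6623 m/s

17.6623 m/s


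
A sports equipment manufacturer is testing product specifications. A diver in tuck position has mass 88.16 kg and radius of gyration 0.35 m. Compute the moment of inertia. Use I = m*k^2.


I = m * k^2
I = 88.16 * 0.35^2
I = 88.16 * 0.1225 = 10.7996 kg*m^2

10.7996 kg*m^2


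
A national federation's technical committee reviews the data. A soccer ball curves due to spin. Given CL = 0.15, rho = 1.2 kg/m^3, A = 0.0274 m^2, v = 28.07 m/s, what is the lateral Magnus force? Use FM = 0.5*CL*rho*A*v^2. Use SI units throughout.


FM = 0.5 * CL * rho * A * v^2
FM = 0.5 * 0.15 * 1.2 * 0.0274 * 28.07^2
v^2 = 787.9249
FM = 0.5 * 0.15 * 1.2 * 0.0274 * 787.9249 = 1.943 N

1.943 N


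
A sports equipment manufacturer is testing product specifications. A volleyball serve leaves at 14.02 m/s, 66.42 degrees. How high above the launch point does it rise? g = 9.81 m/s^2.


H = (v*sin(theta))^2 / (2*g)
vy = v*sin(theta) = 14.02 * sin(66.42 deg) = 12.8494 m/s
H = vy^2 / (2*g) = 165.1062 / (2*9.81)
H = 165.1062 / 19.62 = 8.4152 m

8.4152 m


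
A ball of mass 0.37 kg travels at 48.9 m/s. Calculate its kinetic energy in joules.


KE = 0.5 * m * v^2
KE = 0.5 * 0.37 * 48.9^2
KE = 0.5 * 0.37 * 2391.21 = 442.3739 J

442.3739 J


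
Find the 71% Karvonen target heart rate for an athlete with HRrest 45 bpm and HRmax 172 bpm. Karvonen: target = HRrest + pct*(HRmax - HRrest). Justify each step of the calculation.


Target = HRrest + pct*(HRmax - HRrest)
Heart rate reserve = HRmax - HRrest = 172 - 45 = 127 bpm
Fraction = 71% = 0.71
Target = 45 + 0.71 * 127
Target = 45 + 90.17 = 135.17 bpm

135.17 bpm


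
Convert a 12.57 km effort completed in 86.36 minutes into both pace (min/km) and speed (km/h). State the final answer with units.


Pace = time / distance = 86.36 min / 12.57 km = 6.8703 min/km
Speed = distance / time_in_hours = 12.57 / 1.4393 hr
Speed = 8.7332 km/h

6.8703 min/km, 8.7332 km/h


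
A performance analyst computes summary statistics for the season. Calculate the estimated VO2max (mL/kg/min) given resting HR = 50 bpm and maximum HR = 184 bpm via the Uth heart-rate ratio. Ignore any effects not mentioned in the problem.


VO2max = 15.3 * HRmax / HRrest
VO2max = 15.3 * 184 / 50
VO2max = 2815.2 / 50 = 56.304 mL/kg/min

56.304 mL/kg/min


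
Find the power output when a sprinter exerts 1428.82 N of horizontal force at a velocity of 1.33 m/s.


P = F * v
P = 1428.82 * 1.33
P = 1900.3306 W

1900.3306 W


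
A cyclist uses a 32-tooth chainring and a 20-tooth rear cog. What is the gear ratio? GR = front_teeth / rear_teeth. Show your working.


GR = front_teeth / rear_teeth
GR = 32 / 20
GR = 1.6

1.6


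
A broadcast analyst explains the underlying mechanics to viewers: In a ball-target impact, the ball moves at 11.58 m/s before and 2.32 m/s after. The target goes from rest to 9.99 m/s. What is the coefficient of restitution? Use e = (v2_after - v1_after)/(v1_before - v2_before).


e = (v2_after - v1_after) / (v1_before - v2_before)
Numerator = 9.99 - 2.32 = 7.67
Denominator = 11.58 - 0 = 11.58
e = 7.67 / 11.58 = 0.6623

0.6623


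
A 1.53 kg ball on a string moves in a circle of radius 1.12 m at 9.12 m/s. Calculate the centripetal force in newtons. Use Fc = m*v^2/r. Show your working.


Fc = m * v^2 / r
v^2 = 9.12^2 = 83.1744
Fc = 1.53 * 83.1744 / 1.12
Fc = 127.2568 / 1.12 = 113.6222 N

113.6222 N


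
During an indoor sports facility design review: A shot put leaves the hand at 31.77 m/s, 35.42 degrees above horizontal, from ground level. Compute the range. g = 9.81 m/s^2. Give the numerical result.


R = v^2 * sin(2*theta) / g
Convert angle to radians: theta = 35.42 deg = 0.6182 rad
sin(2*theta) = sin(1.2364) = 0.9446
R = 31.77^2 * 0.9446 / 9.81
R = 1009.3329 * 0.9446 / 9.81 = 97.1888 m

97.1888 m


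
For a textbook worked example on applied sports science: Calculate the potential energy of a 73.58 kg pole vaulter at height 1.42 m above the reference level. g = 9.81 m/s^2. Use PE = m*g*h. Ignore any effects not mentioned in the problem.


PE = m * g * h
PE = 73.58 * 9.81 * 1.42
PE = 721.8198 * 1.42 = 1024.9841 J

1024.9841 J


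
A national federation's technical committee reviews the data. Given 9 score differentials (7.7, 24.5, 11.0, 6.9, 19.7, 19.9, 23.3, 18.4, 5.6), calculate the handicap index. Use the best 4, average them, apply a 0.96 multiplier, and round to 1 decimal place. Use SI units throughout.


All differentials: 7.7, 24.5, 11.0, 6.9, 19.7, 19.9, 23.3, 18.4, 5.6
Sorted: 5.6, 6.9, 7.7, 11.0, 18.4, 19.7, 19.9, 23.3, 24.5
Best 4: 5.6, 6.9, 7.7, 11.0
Average of best = 31.2 / 4 = 7.8
Raw index = 7.8 * 0.96 = 7.488
Handicap index = round(7.488, 1) = 7.5

7.5


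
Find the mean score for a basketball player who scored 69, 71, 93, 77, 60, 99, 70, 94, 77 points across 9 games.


Average = sum / n
Sum = 710
Average = 710 / 9 = 78.8889

78.8889


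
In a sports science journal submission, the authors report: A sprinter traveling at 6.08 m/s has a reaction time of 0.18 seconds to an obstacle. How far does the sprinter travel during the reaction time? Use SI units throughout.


d = v * t
d = 6.08 * 0.18
d = 1.0944 m

1.0944 m


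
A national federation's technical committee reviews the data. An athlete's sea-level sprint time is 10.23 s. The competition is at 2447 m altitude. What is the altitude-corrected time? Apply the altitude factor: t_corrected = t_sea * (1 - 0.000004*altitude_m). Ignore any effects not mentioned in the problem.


Correction factor = 1 - 0.000004 * 2447 = 0.990212
t_corrected = t_sea * factor = 10.23 * 0.990212
t_corrected = 10.1299 s

10.1299 s


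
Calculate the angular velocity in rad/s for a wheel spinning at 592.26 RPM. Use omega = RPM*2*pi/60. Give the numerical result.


omega = RPM * 2 * pi / 60
omega = 592.26 * 2 * 3.14159 / 60
omega = 3721.2793 / 60 = 62.0213 rad/s

62.0213 rad/s


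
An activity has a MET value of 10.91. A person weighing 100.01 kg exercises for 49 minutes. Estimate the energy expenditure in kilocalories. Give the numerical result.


kcal = MET * mass * time_hr
Convert time: 49 min = 0.8167 hr
kcal = 10.91 * 100.01 * 0.8167
kcal = 891.0724 kcal

891.0724 kcal


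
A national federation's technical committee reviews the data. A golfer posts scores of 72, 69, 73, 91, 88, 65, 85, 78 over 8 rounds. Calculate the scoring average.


Average = sum / n
Sum = 621
Average = 621 / 8 = 77.625

77.625


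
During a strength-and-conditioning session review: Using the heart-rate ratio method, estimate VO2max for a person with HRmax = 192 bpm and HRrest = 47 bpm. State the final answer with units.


VO2max = 15.3 * HRmax / HRrest
VO2max = 15.3 * 192 / 47
VO2max = 2937.6 / 47 = 62.5021 mL/kg/min

62.5021 mL/kg/min


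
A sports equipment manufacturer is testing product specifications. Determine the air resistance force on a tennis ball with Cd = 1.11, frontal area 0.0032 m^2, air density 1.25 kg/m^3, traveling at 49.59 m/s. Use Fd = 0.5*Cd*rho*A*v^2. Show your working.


Fd = 0.5 * Cd * rho * A * v^2
Fd = 0.5 * 1.11 * 1.25 * 0.0032 * 49.59^2
v^2 = 2459.1681
Fd = 0.5 * 1.11 * 1.25 * 0.0032 * 2459.1681 = 5.4594 N

5.4594 N


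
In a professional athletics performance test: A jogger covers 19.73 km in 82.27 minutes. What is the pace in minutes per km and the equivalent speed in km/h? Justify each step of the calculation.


Pace = time / distance = 82.27 min / 19.73 km = 4.1698 min/km
Speed = distance / time_in_hours = 19.73 / 1.3712 hr
Speed = 14.3892 km/h

4.1698 min/km, 14.3892 km/h


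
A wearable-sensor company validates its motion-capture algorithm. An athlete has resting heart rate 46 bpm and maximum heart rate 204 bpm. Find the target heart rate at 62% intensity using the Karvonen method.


Target = HRrest + pct*(HRmax - HRrest)
Heart rate reserve = HRmax - HRrest = 204 - 46 = 158 bpm
Fraction = 62% = 0.62
Target = 46 + 0.62 * 158
Target = 46 + 97.96 = 143.96 bpm

143.96 bpm


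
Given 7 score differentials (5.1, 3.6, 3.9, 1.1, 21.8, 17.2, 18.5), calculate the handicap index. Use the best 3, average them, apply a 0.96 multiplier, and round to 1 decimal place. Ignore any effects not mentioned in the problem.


All differentials: 5.1, 3.6, 3.9, 1.1, 21.8, 17.2, 18.5
Sorted: 1.1, 3.6, 3.9, 5.1, 17.2, 18.5, 21.8
Best 3: 1.1, 3.6, 3.9
Average of best = 8.6 / 3 = 2.8667
Raw index = 2.8667 * 0.96 = 2.752
Handicap index = round(2.752, 1) = 2.8

2.8


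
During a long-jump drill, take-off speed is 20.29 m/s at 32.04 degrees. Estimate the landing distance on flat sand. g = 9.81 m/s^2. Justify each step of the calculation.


R = v^2 * sin(2*theta) / g
Convert angle to radians: theta = 32.04 deg = 0.5592 rad
sin(2*theta) = sin(1.1184) = 0.8994
R = 20.29^2 * 0.8994 / 9.81
R = 411.6841 * 0.8994 / 9.81 = 37.7442 m

37.7442 m


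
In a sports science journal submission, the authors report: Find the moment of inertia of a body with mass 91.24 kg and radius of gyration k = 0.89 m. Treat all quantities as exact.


I = m * k^2
I = 91.24 * 0.89^2
I = 91.24 * 0.7921 = 72.2712 kg*m^2

72.2712 kg*m^2


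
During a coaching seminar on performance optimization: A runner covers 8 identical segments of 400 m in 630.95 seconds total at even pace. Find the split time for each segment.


Split time = total_time / n_laps = 630.95 / 8
Split time = 78.8688 s per lap

78.8688 s


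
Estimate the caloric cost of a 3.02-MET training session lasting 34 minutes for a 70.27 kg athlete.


kcal = MET * mass * time_hr
Convert time: 34 min = 0.5667 hr
kcal = 3.02 * 70.27 * 0.5667
kcal = 120.2554 kcal

120.2554 kcal


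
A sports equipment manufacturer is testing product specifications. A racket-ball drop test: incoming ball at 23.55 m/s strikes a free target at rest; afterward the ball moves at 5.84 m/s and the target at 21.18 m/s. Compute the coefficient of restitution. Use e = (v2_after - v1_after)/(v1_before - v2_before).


e = (v2_after - v1_after) / (v1_before - v2_before)
Numerator = 21.18 - 5.84 = 15.34
Denominator = 23.55 - 0 = 23.55
e = 15.34 / 23.55 = 0.6514

0.6514


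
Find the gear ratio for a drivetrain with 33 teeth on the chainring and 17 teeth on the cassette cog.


GR = front_teeth / rear_teeth
GR = 33 / 17
GR = 1.9412

1.9412


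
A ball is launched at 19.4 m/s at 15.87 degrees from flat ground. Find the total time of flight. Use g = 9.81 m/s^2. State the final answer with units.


T = 2*v*sin(theta)/g
sin(theta) = sin(15.87 deg) = 0.2735
T = 2*19.4*0.2735 / 9.81
T = 10.6101 / 9.81 = 1.0816 s

1.0816 s


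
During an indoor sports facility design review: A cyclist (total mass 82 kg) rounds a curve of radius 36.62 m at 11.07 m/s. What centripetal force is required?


Fc = m * v^2 / r
v^2 = 11.07^2 = 122.5449
Fc = 82 * 122.5449 / 36.62
Fc = 10048.6818 / 36.62 = 274.4042 N

274.4042 N


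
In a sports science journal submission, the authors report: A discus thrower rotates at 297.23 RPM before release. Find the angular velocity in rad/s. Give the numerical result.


omega = RPM * 2 * pi / 60
omega = 297.23 * 2 * 3.14159 / 60
omega = 1867.5512 / 60 = 31.1259 rad/s

31.1259 rad/s


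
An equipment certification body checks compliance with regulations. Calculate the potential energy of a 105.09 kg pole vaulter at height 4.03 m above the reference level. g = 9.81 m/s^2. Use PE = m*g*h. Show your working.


PE = m * g * h
PE = 105.09 * 9.81 * 4.03
PE = 1030.9329 * 4.03 = 4154.6596 J

4154.6596 J


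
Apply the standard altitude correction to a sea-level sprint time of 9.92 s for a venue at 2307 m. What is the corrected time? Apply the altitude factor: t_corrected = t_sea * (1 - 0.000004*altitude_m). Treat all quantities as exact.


Correction factor = 1 - 0.000004 * 2307 = 0.990772
t_corrected = t_sea * factor = 9.92 * 0.990772
t_corrected = 9.8285 s

9.8285 s


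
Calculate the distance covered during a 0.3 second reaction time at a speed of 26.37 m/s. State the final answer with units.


d = v * t
d = 26.37 * 0.3
d = 7.911 m

7.911 m


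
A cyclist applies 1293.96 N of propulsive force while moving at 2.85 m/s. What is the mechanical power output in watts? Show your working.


P = F * v
P = 1293.96 * 2.85
P = 3687.786 W

3687.786 W


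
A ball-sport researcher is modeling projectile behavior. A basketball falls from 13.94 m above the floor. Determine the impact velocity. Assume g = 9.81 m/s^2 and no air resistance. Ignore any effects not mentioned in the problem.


v = sqrt(2 * g * h)
v = sqrt(2 * 9.81 * 13.94)
v = sqrt(273.5028) = 16.5379 m/s

16.5379 m/s


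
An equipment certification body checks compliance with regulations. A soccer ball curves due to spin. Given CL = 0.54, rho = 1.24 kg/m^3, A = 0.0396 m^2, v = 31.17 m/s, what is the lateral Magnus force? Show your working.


FM = 0.5 * CL * rho * A * v^2
FM = 0.5 * 0.54 * 1.24 * 0.0396 * 31.17^2
v^2 = 971.5689
FM = 0.5 * 0.54 * 1.24 * 0.0396 * 971.5689 = 12.8811 N

12.8811 N


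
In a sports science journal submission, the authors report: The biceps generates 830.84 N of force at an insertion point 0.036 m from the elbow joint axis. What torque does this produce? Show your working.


tau = F * d
tau = 830.84 * 0.036
tau = 29.9102 N*m

29.9102 N*m


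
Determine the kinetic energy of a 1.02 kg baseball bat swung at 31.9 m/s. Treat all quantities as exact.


KE = 0.5 * m * v^2
KE = 0.5 * 1.02 * 31.9^2
KE = 0.5 * 1.02 * 1017.61 = 518.9811 J

518.9811 J


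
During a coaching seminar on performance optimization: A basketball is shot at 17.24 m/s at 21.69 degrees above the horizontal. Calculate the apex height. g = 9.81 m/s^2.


H = (v*sin(theta))^2 / (2*g)
vy = v*sin(theta) = 17.24 * sin(21.69 deg) = 6.3716 m/s
H = vy^2 / (2*g) = 40.5978 / (2*9.81)
H = 40.5978 / 19.62 = 2.0692 m

2.0692 m


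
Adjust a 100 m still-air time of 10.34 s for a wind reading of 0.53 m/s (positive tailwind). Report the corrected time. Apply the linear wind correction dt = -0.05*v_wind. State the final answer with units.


dt = -0.05 * v_wind = -0.05 * 0.53 = -0.0265 s
t_corrected = t_still + dt = 10.34 + (-0.0265)
t_corrected = 10.3135 s

10.3135 s


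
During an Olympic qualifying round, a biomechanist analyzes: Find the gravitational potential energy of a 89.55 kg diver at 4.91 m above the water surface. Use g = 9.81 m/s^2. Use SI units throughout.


PE = m * g * h
PE = 89.55 * 9.81 * 4.91
PE = 878.4855 * 4.91 = 4313.3638 J

4313.3638 J


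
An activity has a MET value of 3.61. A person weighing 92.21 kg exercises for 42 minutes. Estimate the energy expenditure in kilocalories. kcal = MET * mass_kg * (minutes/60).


kcal = MET * mass * time_hr
Convert time: 42 min = 0.7 hr
kcal = 3.61 * 92.21 * 0.7
kcal = 233.0147 kcal

233.0147 kcal


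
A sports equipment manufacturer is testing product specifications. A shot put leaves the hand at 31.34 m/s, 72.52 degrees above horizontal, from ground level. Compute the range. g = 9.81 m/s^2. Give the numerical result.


R = v^2 * sin(2*theta) / g
Convert angle to radians: theta = 72.52 deg = 1.2657 rad
sin(2*theta) = sin(2.5314) = 0.573
R = 31.34^2 * 0.573 / 9.81
R = 982.1956 * 0.573 / 9.81 = 57.3703 m

57.3703 m


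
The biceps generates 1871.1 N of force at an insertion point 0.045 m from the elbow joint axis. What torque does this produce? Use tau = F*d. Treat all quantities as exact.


tau = F * d
tau = 1871.1 * 0.045
tau = 84.1995 N*m

84.1995 N*m


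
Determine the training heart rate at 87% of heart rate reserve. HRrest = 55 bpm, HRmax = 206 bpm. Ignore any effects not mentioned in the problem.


Target = HRrest + pct*(HRmax - HRrest)
Heart rate reserve = HRmax - HRrest = 206 - 55 = 151 bpm
Fraction = 87% = 0.87
Target = 55 + 0.87 * 151
Target = 55 + 131.37 = 186.37 bpm

186.37 bpm


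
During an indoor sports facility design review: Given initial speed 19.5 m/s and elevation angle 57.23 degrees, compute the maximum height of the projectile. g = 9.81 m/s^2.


H = (v*sin(theta))^2 / (2*g)
vy = v*sin(theta) = 19.5 * sin(57.23 deg) = 16.3966 m/s
H = vy^2 / (2*g) = 268.8478 / (2*9.81)
H = 268.8478 / 19.62 = 13.7027 m

13.7027 m


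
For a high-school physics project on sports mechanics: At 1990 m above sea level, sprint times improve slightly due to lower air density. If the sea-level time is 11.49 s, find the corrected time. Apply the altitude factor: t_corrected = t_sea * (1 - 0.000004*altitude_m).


Correction factor = 1 - 0.000004 * 1990 = 0.99204
t_corrected = t_sea * factor = 11.49 * 0.99204
t_corrected = 11.3985 s

11.3985 s


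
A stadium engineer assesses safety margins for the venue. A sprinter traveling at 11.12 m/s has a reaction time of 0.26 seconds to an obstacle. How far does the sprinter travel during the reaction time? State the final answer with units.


d = v * t
d = 11.12 * 0.26
d = 2.8912 m

2.8912 m


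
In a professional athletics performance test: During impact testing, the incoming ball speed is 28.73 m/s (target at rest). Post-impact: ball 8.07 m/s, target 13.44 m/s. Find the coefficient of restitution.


e = (v2_after - v1_after) / (v1_before - v2_before)
Numerator = 13.44 - 8.07 = 5.37
Denominator = 28.73 - 0 = 28.73
e = 5.37 / 28.73 = 0.1869

0.1869


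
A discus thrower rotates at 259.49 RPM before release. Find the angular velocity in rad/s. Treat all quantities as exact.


omega = RPM * 2 * pi / 60
omega = 259.49 * 2 * 3.14159 / 60
omega = 1630.4238 / 60 = 27.1737 rad/s

27.1737 rad/s


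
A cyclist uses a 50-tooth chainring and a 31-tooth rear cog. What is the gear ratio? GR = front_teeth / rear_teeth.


GR = front_teeth / rear_teeth
GR = 50 / 31
GR = 1.6129

1.6129


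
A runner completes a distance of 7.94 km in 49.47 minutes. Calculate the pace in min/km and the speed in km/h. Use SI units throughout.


Pace = time / distance = 49.47 min / 7.94 km = 6.2305 min/km
Speed = distance / time_in_hours = 7.94 / 0.8245 hr
Speed = 9.6301 km/h

6.2305 min/km, 9.6301 km/h


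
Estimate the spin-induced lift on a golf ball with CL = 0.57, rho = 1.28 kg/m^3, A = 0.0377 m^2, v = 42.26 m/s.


FM = 0.5 * CL * rho * A * v^2
FM = 0.5 * 0.57 * 1.28 * 0.0377 * 42.26^2
v^2 = 1785.9076
FM = 0.5 * 0.57 * 1.28 * 0.0377 * 1785.9076 = 24.5615 N

24.5615 N


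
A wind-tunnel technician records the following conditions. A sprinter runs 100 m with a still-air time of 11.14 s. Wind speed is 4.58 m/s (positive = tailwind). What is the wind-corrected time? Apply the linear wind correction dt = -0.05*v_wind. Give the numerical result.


dt = -0.05 * v_wind = -0.05 * 4.58 = -0.229 s
t_corrected = t_still + dt = 11.14 + (-0.229)
t_corrected = 10.911 s

10.911 s


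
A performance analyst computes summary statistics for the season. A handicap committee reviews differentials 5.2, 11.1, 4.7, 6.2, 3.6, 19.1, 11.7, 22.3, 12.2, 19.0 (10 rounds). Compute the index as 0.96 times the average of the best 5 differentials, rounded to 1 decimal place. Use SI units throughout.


All differentials: 5.2, 11.1, 4.7, 6.2, 3.6, 19.1, 11.7, 22.3, 12.2, 19.0
Sorted: 3.6, 4.7, 5.2, 6.2, 11.1, 11.7, 12.2, 19.0, 19.1, 22.3
Best 5: 3.6, 4.7, 5.2, 6.2, 11.1
Average of best = 30.8 / 5 = 6.16
Raw index = 6.16 * 0.96 = 5.9136
Handicap index = round(5.9136, 1) = 5.9

5.9


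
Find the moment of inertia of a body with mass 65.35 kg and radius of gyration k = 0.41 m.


I = m * k^2
I = 65.35 * 0.41^2
I = 65.35 * 0.1681 = 10.9853 kg*m^2

10.9853 kg*m^2


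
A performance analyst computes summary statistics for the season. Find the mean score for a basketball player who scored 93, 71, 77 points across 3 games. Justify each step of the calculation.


Average = sum / n
Sum = 241
Average = 241 / 3 = 80.3333

80.3333


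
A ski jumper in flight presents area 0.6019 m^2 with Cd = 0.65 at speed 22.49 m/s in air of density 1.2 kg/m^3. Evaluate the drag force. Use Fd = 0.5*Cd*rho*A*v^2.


Fd = 0.5 * Cd * rho * A * v^2
Fd = 0.5 * 0.65 * 1.2 * 0.6019 * 22.49^2
v^2 = 505.8001
Fd = 0.5 * 0.65 * 1.2 * 0.6019 * 505.8001 = 118.732 N

118.732 N


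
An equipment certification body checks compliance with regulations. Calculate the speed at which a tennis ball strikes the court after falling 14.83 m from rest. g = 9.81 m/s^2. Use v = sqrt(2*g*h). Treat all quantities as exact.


v = sqrt(2 * g * h)
v = sqrt(2 * 9.81 * 14.83)
v = sqrt(290.9646) = 17.0577 m/s

17.0577 m/s


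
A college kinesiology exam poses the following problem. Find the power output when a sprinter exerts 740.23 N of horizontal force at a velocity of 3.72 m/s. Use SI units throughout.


P = F * v
P = 740.23 * 3.72
P = 2753.6556 W

2753.6556 W


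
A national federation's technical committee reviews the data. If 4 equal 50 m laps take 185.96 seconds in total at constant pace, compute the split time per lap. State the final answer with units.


Split time = total_time / n_laps = 185.96 / 4
Split time = 46.49 s per lap

46.49 s


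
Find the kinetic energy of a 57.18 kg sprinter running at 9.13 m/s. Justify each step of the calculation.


KE = 0.5 * m * v^2
KE = 0.5 * 57.18 * 9.13^2
KE = 0.5 * 57.18 * 83.3569 = 2383.1738 J

2383.1738 J


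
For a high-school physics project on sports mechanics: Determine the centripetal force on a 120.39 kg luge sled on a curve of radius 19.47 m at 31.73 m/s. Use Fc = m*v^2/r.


Fc = m * v^2 / r
v^2 = 31.73^2 = 1006.7929
Fc = 120.39 * 1006.7929 / 19.47
Fc = 121207.7972 / 19.47 = 6225.362 N

6225.362 N


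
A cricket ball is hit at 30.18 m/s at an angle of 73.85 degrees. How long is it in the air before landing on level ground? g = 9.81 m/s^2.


T = 2*v*sin(theta)/g
sin(theta) = sin(73.85 deg) = 0.9605
T = 2*30.18*0.9605 / 9.81
T = 57.978 / 9.81 = 5.9101 s

5.9101 s


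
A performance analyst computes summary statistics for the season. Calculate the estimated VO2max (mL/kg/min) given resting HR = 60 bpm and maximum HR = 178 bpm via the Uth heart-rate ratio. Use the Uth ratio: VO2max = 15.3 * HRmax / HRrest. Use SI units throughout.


VO2max = 15.3 * HRmax / HRrest
VO2max = 15.3 * 178 / 60
VO2max = 2723.4 / 60 = 45.39 mL/kg/min

45.39 mL/kg/min


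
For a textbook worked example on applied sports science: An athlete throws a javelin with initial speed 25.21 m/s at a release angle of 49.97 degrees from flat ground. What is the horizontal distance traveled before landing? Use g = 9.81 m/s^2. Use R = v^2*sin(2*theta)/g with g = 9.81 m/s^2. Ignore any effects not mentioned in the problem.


R = v^2 * sin(2*theta) / g
Convert angle to radians: theta = 49.97 deg = 0.8721 rad
sin(2*theta) = sin(1.7443) = 0.985
R = 25.21^2 * 0.985 / 9.81
R = 635.5441 * 0.985 / 9.81 = 63.8128 m

63.8128 m


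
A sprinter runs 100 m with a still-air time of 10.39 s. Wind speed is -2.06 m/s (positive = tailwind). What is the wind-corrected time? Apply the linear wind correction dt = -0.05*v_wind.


dt = -0.05 * v_wind = -0.05 * -2.06 = 0.103 s
t_corrected = t_still + dt = 10.39 + (0.103)
t_corrected = 10.493 s

10.493 s


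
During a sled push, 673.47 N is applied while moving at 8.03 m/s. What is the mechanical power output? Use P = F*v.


P = F * v
P = 673.47 * 8.03
P = 5407.9641 W

5407.9641 W


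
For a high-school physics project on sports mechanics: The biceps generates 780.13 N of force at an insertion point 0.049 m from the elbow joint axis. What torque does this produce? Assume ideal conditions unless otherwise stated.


tau = F * d
tau = 780.13 * 0.049
tau = 38.2264 N*m

38.2264 N*m


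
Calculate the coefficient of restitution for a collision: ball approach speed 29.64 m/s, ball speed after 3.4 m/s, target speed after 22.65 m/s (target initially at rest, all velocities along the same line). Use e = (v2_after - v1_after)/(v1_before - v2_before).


e = (v2_after - v1_after) / (v1_before - v2_before)
Numerator = 22.65 - 3.4 = 19.25
Denominator = 29.64 - 0 = 29.64
e = 19.25 / 29.64 = 0.6495

0.6495


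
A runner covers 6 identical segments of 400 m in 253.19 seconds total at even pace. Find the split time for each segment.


Split time = total_time / n_laps = 253.19 / 6
Split time = 42.1983 s per lap

42.1983 s


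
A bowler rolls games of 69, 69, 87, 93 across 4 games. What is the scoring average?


Average = sum / n
Sum = 318
Average = 318 / 4 = 79.5

79.5


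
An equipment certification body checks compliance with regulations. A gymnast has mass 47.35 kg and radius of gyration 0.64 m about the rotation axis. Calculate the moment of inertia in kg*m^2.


I = m * k^2
I = 47.35 * 0.64^2
I = 47.35 * 0.4096 = 19.3946 kg*m^2

19.3946 kg*m^2
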